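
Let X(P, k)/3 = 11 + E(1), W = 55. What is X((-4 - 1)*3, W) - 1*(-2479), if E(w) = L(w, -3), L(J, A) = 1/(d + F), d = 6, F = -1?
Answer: 12563/5 ≈ 2512.6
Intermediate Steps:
L(J, A) = ⅕ (L(J, A) = 1/(6 - 1) = 1/5 = ⅕)
E(w) = ⅕
X(P, k) = 168/5 (X(P, k) = 3*(11 + ⅕) = 3*(56/5) = 168/5)
X((-4 - 1)*3, W) - 1*(-2479) = 168/5 - 1*(-2479) = 168/5 + 2479 = 12563/5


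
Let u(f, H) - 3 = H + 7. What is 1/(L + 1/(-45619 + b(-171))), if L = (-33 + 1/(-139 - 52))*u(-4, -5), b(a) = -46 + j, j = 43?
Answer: -8713802/1438005631 ≈ -0.0060596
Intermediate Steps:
b(a) = -3 (b(a) = -46 + 43 = -3)
u(f, H) = 10 + H (u(f, H) = 3 + (H + 7) = 3 + (7 + H) = 10 + H)
L = -31520/191 (L = (-33 + 1/(-139 - 52))*(10 - 5) = (-33 + 1/(-191))*5 = (-33 - 1/191)*5 = -6304/191*5 = -31520/191 ≈ -165.03)
1/(L + 1/(-45619 + b(-171))) = 1/(-31520/191 + 1/(-45619 - 3)) = 1/(-31520/191 + 1/(-45622)) = 1/(-31520/191 - 1/45622) = 1/(-1438005631/8713802) = -8713802/1438005631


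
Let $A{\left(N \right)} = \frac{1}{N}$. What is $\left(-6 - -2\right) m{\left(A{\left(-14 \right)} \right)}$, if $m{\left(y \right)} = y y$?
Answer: $- \frac{1}{49} \approx -0.020408$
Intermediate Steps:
$m{\left(y \right)} = y^{2}$
$\left(-6 - -2\right) m{\left(A{\left(-14 \right)} \right)} = \left(-6 - -2\right) \left(\frac{1}{-14}\right)^{2} = \left(-6 + 2\right) \left(- \frac{1}{14}\right)^{2} = \left(-4\right) \frac{1}{196} = - \frac{1}{49}$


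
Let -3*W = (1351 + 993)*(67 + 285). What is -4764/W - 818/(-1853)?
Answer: 175351265/382222016 ≈ 0.45877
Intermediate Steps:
W = -825088/3 (W = -(1351 + 993)*(67 + 285)/3 = -2344*352/3 = -1/3*825088 = -825088/3 ≈ -2.7503e+5)
-4764/W - 818/(-1853) = -4764/(-825088/3) - 818/(-1853) = -4764*(-3/825088) - 818*(-1/1853) = 3573/206272 + 818/1853 = 175351265/382222016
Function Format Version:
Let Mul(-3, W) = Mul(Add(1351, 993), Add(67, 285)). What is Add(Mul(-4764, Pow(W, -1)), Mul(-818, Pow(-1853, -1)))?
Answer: Rational(175351265, 382222016) ≈ 0.45877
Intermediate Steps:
W = Rational(-825088, 3) (W = Mul(Rational(-1, 3), Mul(Add(1351, 993), Add(67, 285))) = Mul(Rational(-1, 3), Mul(2344, 352)) = Mul(Rational(-1, 3), 825088) = Rational(-825088, 3) ≈ -2.7503e+5)
Add(Mul(-4764, Pow(W, -1)), Mul(-818, Pow(-1853, -1))) = Add(Mul(-4764, Pow(Rational(-825088, 3), -1)), Mul(-818, Pow(-1853, -1))) = Add(Mul(-4764, Rational(-3, 825088)), Mul(-818, Rational(-1, 1853))) = Add(Rational(3573, 206272), Rational(818, 1853)) = Rational(175351265, 382222016)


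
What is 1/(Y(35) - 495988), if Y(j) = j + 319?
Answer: -1/495634 ≈ -2.0176e-6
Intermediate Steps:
Y(j) = 319 + j
1/(Y(35) - 495988) = 1/((319 + 35) - 495988) = 1/(354 - 495988) = 1/(-495634) = -1/495634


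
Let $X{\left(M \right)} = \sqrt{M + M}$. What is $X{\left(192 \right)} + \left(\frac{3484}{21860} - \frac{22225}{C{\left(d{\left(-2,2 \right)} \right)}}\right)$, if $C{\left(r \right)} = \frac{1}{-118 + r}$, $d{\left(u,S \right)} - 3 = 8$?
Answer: $\frac{12996180746}{5465} + 8 \sqrt{6} \approx 2.3781 \cdot 10^{6}$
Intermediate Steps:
$d{\left(u,S \right)} = 11$ ($d{\left(u,S \right)} = 3 + 8 = 11$)
$X{\left(M \right)} = \sqrt{2} \sqrt{M}$ ($X{\left(M \right)} = \sqrt{2 M} = \sqrt{2} \sqrt{M}$)
$X{\left(192 \right)} + \left(\frac{3484}{21860} - \frac{22225}{C{\left(d{\left(-2,2 \right)} \right)}}\right) = \sqrt{2} \sqrt{192} + \left(\frac{3484}{21860} - \frac{22225}{\frac{1}{-118 + 11}}\right) = \sqrt{2} \cdot 8 \sqrt{3} - \left(- \frac{871}{5465} + \frac{22225}{\frac{1}{-107}}\right) = 8 \sqrt{6} - \left(- \frac{871}{5465} + \frac{22225}{- \frac{1}{107}}\right) = 8 \sqrt{6} + \left(\frac{871}{5465} - -2378075\right) = 8 \sqrt{6} + \left(\frac{871}{5465} + 2378075\right) = 8 \sqrt{6} + \frac{12996180746}{5465} = \frac{12996180746}{5465} + 8 \sqrt{6}$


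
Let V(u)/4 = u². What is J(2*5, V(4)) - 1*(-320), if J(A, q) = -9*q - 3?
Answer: -259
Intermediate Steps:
V(u) = 4*u²
J(A, q) = -3 - 9*q
J(2*5, V(4)) - 1*(-320) = (-3 - 36*4²) - 1*(-320) = (-3 - 36*16) + 320 = (-3 - 9*64) + 320 = (-3 - 576) + 320 = -579 + 320 = -259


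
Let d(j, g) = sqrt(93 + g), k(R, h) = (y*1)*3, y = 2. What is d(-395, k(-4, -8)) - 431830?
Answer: -431830 + 3*sqrt(11) ≈ -4.3182e+5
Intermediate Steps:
k(R, h) = 6 (k(R, h) = (2*1)*3 = 2*3 = 6)
d(-395, k(-4, -8)) - 431830 = sqrt(93 + 6) - 431830 = sqrt(99) - 431830 = 3*sqrt(11) - 431830 = -431830 + 3*sqrt(11)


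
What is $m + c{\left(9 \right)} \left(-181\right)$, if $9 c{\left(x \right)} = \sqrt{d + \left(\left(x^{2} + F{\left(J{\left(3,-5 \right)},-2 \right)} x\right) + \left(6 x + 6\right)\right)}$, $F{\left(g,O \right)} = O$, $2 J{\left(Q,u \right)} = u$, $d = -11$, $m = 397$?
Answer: $397 - \frac{724 \sqrt{7}}{9} \approx 184.16$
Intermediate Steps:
$J{\left(Q,u \right)} = \frac{u}{2}$
$c{\left(x \right)} = \frac{\sqrt{-5 + x^{2} + 4 x}}{9}$ ($c{\left(x \right)} = \frac{\sqrt{-11 + \left(\left(x^{2} - 2 x\right) + \left(6 x + 6\right)\right)}}{9} = \frac{\sqrt{-11 + \left(\left(x^{2} - 2 x\right) + \left(6 + 6 x\right)\right)}}{9} = \frac{\sqrt{-11 + \left(6 + x^{2} + 4 x\right)}}{9} = \frac{\sqrt{-5 + x^{2} + 4 x}}{9}$)
$m + c{\left(9 \right)} \left(-181\right) = 397 + \frac{\sqrt{-5 + 9^{2} + 4 \cdot 9}}{9} \left(-181\right) = 397 + \frac{\sqrt{-5 + 81 + 36}}{9} \left(-181\right) = 397 + \frac{\sqrt{112}}{9} \left(-181\right) = 397 + \frac{4 \sqrt{7}}{9} \left(-181\right) = 397 - \frac{724 \sqrt{7}}{9}$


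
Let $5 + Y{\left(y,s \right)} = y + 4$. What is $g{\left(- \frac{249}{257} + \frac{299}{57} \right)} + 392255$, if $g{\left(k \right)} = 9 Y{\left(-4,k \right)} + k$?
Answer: $\frac{5745546940}{14649} \approx 3.9221 \cdot 10^{5}$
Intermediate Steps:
$Y{\left(y,s \right)} = -1 + y$ ($Y{\left(y,s \right)} = -5 + \left(y + 4\right) = -5 + \left(4 + y\right) = -1 + y$)
$g{\left(k \right)} = -45 + k$ ($g{\left(k \right)} = 9 \left(-1 - 4\right) + k = 9 \left(-5\right) + k = -45 + k$)
$g{\left(- \frac{249}{257} + \frac{299}{57} \right)} + 392255 = \left(-45 + \left(- \frac{249}{257} + \frac{299}{57}\right)\right) + 392255 = \left(-45 + \frac{62650}{14649}\right) + 392255 = - \frac{596555}{14649} + 392255 = \frac{5745546940}{14649}$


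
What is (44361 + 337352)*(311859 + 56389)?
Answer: 140565048824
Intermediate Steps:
(44361 + 337352)*(311859 + 56389) = 381713*368248 = 140565048824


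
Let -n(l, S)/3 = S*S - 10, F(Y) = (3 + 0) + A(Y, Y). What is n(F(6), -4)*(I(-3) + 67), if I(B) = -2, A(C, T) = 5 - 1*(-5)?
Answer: -1170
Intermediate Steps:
A(C, T) = 10 (A(C, T) = 5 + 5 = 10)
F(Y) = 13 (F(Y) = (3 + 0) + 10 = 3 + 10 = 13)
n(l, S) = 30 - 3*S² (n(l, S) = -3*(S*S - 10) = -3*(S² - 10) = -3*(-10 + S²) = 30 - 3*S²)
n(F(6), -4)*(I(-3) + 67) = (30 - 3*(-4)²)*(-2 + 67) = (30 - 3*16)*65 = (30 - 48)*65 = -18*65 = -1170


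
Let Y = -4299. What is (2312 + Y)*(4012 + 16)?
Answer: -8003636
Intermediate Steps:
(2312 + Y)*(4012 + 16) = (2312 - 4299)*(4012 + 16) = -1987*4028 = -8003636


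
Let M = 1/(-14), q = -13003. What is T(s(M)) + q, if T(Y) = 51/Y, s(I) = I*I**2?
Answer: -152947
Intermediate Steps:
M = -1/14 ≈ -0.071429
s(I) = I**3
T(s(M)) + q = 51/((-1/14)**3) - 13003 = 51/(-1/2744) - 13003 = 51*(-2744) - 13003 = -139944 - 13003 = -152947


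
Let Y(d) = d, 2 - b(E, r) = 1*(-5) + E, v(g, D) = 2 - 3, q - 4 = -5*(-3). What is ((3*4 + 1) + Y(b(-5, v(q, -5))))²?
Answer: 625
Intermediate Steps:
q = 19 (q = 4 - 5*(-3) = 4 + 15 = 19)
v(g, D) = -1
b(E, r) = 7 - E (b(E, r) = 2 - (1*(-5) + E) = 2 - (-5 + E) = 2 + (5 - E) = 7 - E)
((3*4 + 1) + Y(b(-5, v(q, -5))))² = ((3*4 + 1) + (7 - 1*(-5)))² = ((12 + 1) + (7 + 5))² = (13 + 12)² = 25² = 625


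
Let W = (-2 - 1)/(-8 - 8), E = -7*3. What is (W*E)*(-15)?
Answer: 945/16 ≈ 59.063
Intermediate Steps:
E = -21
W = 3/16 (W = -3/(-16) = -3*(-1/16) = 3/16 ≈ 0.18750)
(W*E)*(-15) = ((3/16)*(-21))*(-15) = -63/16*(-15) = 945/16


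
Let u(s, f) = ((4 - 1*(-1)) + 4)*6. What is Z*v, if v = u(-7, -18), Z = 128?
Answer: 6912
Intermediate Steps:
u(s, f) = 54 (u(s, f) = ((4 + 1) + 4)*6 = (5 + 4)*6 = 9*6 = 54)
v = 54
Z*v = 128*54 = 6912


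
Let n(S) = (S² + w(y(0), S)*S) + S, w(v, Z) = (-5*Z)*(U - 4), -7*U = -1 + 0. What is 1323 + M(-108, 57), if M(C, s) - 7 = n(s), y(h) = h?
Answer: 471067/7 ≈ 67295.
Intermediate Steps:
U = ⅐ (U = -(-1 + 0)/7 = -⅐*(-1) = ⅐ ≈ 0.14286)
w(v, Z) = 135*Z/7 (w(v, Z) = (-5*Z)*(⅐ - 4) = -5*Z*(-27/7) = 135*Z/7)
n(S) = S + 142*S²/7 (n(S) = (S² + (135*S/7)*S) + S = (S² + 135*S²/7) + S = 142*S²/7 + S = S + 142*S²/7)
M(C, s) = 7 + s*(7 + 142*s)/7
1323 + M(-108, 57) = 1323 + (7 + (⅐)*57*(7 + 142*57)) = 1323 + (7 + (⅐)*57*(7 + 8094)) = 1323 + (7 + (⅐)*57*8101) = 1323 + (7 + 461757/7) = 1323 + 461806/7 = 471067/7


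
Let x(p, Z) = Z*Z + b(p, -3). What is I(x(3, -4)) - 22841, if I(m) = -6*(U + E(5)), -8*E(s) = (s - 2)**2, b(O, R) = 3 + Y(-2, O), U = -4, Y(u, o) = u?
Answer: -91241/4 ≈ -22810.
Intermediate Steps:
b(O, R) = 1 (b(O, R) = 3 - 2 = 1)
E(s) = -(-2 + s)**2/8 (E(s) = -(s - 2)**2/8 = -(-2 + s)**2/8)
x(p, Z) = 1 + Z**2 (x(p, Z) = Z*Z + 1 = Z**2 + 1 = 1 + Z**2)
I(m) = 123/4 (I(m) = -6*(-4 - (-2 + 5)**2/8) = -6*(-4 - 1/8*3**2) = -6*(-4 - 1/8*9) = -6*(-4 - 9/8) = -6*(-41/8) = 123/4)
I(x(3, -4)) - 22841 = 123/4 - 22841 = -91241/4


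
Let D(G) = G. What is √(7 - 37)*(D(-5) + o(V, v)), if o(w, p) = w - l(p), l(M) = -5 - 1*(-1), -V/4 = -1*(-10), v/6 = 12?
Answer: -41*I*√30 ≈ -224.57*I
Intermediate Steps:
v = 72 (v = 6*12 = 72)
V = -40 (V = -(-4)*(-10) = -4*10 = -40)
l(M) = -4 (l(M) = -5 + 1 = -4)
o(w, p) = 4 + w (o(w, p) = w - 1*(-4) = w + 4 = 4 + w)
√(7 - 37)*(D(-5) + o(V, v)) = √(7 - 37)*(-5 + (4 - 40)) = √(-30)*(-5 - 36) = (I*√30)*(-41) = -41*I*√30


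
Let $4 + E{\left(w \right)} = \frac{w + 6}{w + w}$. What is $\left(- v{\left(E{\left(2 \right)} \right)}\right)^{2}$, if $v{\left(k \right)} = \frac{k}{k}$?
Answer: $1$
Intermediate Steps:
$E{\left(w \right)} = -4 + \frac{6 + w}{2 w}$ ($E{\left(w \right)} = -4 + \frac{w + 6}{w + w} = -4 + \frac{6 + w}{2 w}$)
$v{\left(k \right)} = 1$
$\left(- v{\left(E{\left(2 \right)} \right)}\right)^{2} = \left(\left(-1\right) 1\right)^{2} = \left(-1\right)^{2} = 1$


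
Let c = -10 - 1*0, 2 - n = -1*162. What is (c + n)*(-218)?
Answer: -33572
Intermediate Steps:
n = 164 (n = 2 - (-1)*162 = 2 - 1*(-162) = 2 + 162 = 164)
c = -10 (c = -10 + 0 = -10)
(c + n)*(-218) = (-10 + 164)*(-218) = 154*(-218) = -33572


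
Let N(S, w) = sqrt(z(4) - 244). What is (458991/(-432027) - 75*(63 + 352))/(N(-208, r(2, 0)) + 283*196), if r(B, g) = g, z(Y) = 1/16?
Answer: -1326035202192512/2363052719340861 + 5976577496*I*sqrt(3903)/2363052719340861 ≈ -0.56115 + 0.00015801*I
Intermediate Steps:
z(Y) = 1/16
N(S, w) = I*sqrt(3903)/4 (N(S, w) = sqrt(1/16 - 244) = sqrt(-3903/16) = I*sqrt(3903)/4)
(458991/(-432027) - 75*(63 + 352))/(N(-208, r(2, 0)) + 283*196) = (458991/(-432027) - 75*(63 + 352))/(I*sqrt(3903)/4 + 283*196) = (458991*(-1/432027) - 75*415)/(I*sqrt(3903)/4 + 55468) = (-50999/48003 - 31125)/(55468 + I*sqrt(3903)/4) = -1494144374/(48003*(55468 + I*sqrt(3903)/4))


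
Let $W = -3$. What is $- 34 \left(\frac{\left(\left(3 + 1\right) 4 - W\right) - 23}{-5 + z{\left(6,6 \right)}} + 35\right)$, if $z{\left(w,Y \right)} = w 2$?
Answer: $- \frac{8194}{7} \approx -1170.6$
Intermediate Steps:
$z{\left(w,Y \right)} = 2 w$
$- 34 \left(\frac{\left(\left(3 + 1\right) 4 - W\right) - 23}{-5 + z{\left(6,6 \right)}} + 35\right) = - 34 \left(\frac{\left(\left(3 + 1\right) 4 - -3\right) - 23}{-5 + 2 \cdot 6} + 35\right) = - 34 \left(\frac{\left(4 \cdot 4 + 3\right) - 23}{-5 + 12} + 35\right) = - 34 \left(\frac{\left(16 + 3\right) - 23}{7} + 35\right) = - 34 \left(\left(19 - 23\right) \frac{1}{7} + 35\right) = - 34 \left(\left(-4\right) \frac{1}{7} + 35\right) = - 34 \left(- \frac{4}{7} + 35\right) = \left(-34\right) \frac{241}{7} = - \frac{8194}{7}$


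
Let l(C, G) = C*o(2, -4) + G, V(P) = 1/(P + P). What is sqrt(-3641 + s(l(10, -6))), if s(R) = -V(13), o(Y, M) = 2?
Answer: I*sqrt(2461342)/26 ≈ 60.341*I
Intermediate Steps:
V(P) = 1/(2*P)
l(C, G) = G + 2*C (l(C, G) = C*2 + G = 2*C + G = G + 2*C)
s(R) = -1/26 (s(R) = -1/(2*13) = -1*1/26 = -1/26)
sqrt(-3641 + s(l(10, -6))) = sqrt(-3641 - 1/26) = sqrt(-94667/26) = I*sqrt(2461342)/26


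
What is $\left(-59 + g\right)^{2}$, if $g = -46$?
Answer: $11025$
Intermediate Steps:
$\left(-59 + g\right)^{2} = \left(-59 - 46\right)^{2} = \left(-105\right)^{2} = 11025$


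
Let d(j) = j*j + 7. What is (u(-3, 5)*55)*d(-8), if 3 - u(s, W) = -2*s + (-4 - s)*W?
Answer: 7810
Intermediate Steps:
d(j) = 7 + j² (d(j) = j² + 7 = 7 + j²)
u(s, W) = 3 + 2*s - W*(-4 - s) (u(s, W) = 3 - (-2*s + (-4 - s)*W) = 3 - (-2*s + W*(-4 - s)) = 3 + (2*s - W*(-4 - s)) = 3 + 2*s - W*(-4 - s))
(u(-3, 5)*55)*d(-8) = ((3 + 2*(-3) + 4*5 + 5*(-3))*55)*(7 + (-8)²) = ((3 - 6 + 20 - 15)*55)*(7 + 64) = (2*55)*71 = 110*71 = 7810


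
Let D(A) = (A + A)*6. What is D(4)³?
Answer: 110592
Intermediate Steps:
D(A) = 12*A (D(A) = (2*A)*6 = 12*A)
D(4)³ = (12*4)³ = 48³ = 110592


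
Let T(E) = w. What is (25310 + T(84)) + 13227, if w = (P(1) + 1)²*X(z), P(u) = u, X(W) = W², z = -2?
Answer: 38553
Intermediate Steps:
w = 16 (w = (1 + 1)²*(-2)² = 2²*4 = 4*4 = 16)
T(E) = 16
(25310 + T(84)) + 13227 = (25310 + 16) + 13227 = 25326 + 13227 = 38553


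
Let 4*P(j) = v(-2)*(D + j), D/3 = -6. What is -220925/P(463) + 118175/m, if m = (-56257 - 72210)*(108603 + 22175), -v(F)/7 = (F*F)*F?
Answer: -185584297798840/5233404757049 ≈ -35.461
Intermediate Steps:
D = -18 (D = 3*(-6) = -18)
v(F) = -7*F³ (v(F) = -7*F*F*F = -7*F²*F = -7*F³)
P(j) = -252 + 14*j (P(j) = ((-7*(-2)³)*(-18 + j))/4 = ((-7*(-8))*(-18 + j))/4 = (56*(-18 + j))/4 = (-1008 + 56*j)/4 = -252 + 14*j)
m = -16800657326 (m = -128467*130778 = -16800657326)
-220925/P(463) + 118175/m = -220925/(-252 + 14*463) + 118175/(-16800657326) = -220925/(-252 + 6482) + 118175*(-1/16800657326) = -220925/6230 - 118175/16800657326 = -220925*1/6230 - 118175/16800657326 = -44185/1246 - 118175/16800657326 = -185584297798840/5233404757049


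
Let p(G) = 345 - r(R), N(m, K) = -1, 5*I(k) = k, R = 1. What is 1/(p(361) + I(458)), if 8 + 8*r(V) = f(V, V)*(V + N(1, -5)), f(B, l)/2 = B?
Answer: 5/2188 ≈ 0.0022852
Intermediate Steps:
f(B, l) = 2*B
I(k) = k/5
r(V) = -1 + V*(-1 + V)/4 (r(V) = -1 + ((2*V)*(V - 1))/8 = -1 + ((2*V)*(-1 + V))/8 = -1 + (2*V*(-1 + V))/8 = -1 + V*(-1 + V)/4)
p(G) = 346 (p(G) = 345 - (-1 - ¼*1 + (¼)*1²) = 345 - (-1 - ¼ + (¼)*1) = 345 - (-1 - ¼ + ¼) = 345 - 1*(-1) = 345 + 1 = 346)
1/(p(361) + I(458)) = 1/(346 + (⅕)*458) = 1/(346 + 458/5) = 1/(2188/5) = 5/2188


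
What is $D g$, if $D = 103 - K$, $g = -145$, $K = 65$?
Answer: $-5510$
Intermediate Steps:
$D = 38$ ($D = 103 - 65 = 38$)
$D g = 38 \left(-145\right) = -5510$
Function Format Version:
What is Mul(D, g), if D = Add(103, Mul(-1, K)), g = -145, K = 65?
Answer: -5510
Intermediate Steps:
D = 38 (D = Add(103, Mul(-1, 65)) = Add(103, -65) = 38)
Mul(D, g) = Mul(38, -145) = -5510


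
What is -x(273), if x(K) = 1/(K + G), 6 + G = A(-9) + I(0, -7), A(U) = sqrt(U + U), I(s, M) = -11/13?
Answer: -22490/5987321 + 507*I*sqrt(2)/11974642 ≈ -0.0037563 + 5.9877e-5*I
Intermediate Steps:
I(s, M) = -11/13 (I(s, M) = -11*1/13 = -11/13)
A(U) = sqrt(2)*sqrt(U) (A(U) = sqrt(2*U) = sqrt(2)*sqrt(U))
G = -89/13 + 3*I*sqrt(2) (G = -6 + (sqrt(2)*sqrt(-9) - 11/13) = -6 + (sqrt(2)*(3*I) - 11/13) = -6 + (3*I*sqrt(2) - 11/13) = -6 + (-11/13 + 3*I*sqrt(2)) = -89/13 + 3*I*sqrt(2) ≈ -6.8462 + 4.2426*I)
x(K) = 1/(-89/13 + K + 3*I*sqrt(2)) (x(K) = 1/(K + (-89/13 + 3*I*sqrt(2))) = 1/(-89/13 + K + 3*I*sqrt(2)))
-x(273) = -13/(-89 + 13*273 + 39*I*sqrt(2)) = -13/(-89 + 3549 + 39*I*sqrt(2)) = -13/(3460 + 39*I*sqrt(2))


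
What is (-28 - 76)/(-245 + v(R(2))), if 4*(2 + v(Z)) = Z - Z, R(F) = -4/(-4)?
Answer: 8/19 ≈ 0.42105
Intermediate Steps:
R(F) = 1 (R(F) = -4*(-¼) = 1)
v(Z) = -2 (v(Z) = -2 + (Z - Z)/4 = -2 + (¼)*0 = -2 + 0 = -2)
(-28 - 76)/(-245 + v(R(2))) = (-28 - 76)/(-245 - 2) = -104/(-247) = -104*(-1/247) = 8/19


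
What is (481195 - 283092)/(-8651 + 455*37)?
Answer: 198103/8184 ≈ 24.206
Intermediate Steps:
(481195 - 283092)/(-8651 + 455*37) = 198103/(-8651 + 16835) = 198103/8184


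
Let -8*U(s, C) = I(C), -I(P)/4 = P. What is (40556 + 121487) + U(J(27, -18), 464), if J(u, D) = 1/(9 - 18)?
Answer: 162275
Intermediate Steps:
J(u, D) = -⅑ (J(u, D) = 1/(-9) = -⅑)
I(P) = -4*P
U(s, C) = C/2 (U(s, C) = -(-1)*C/2 = C/2)
(40556 + 121487) + U(J(27, -18), 464) = (40556 + 121487) + (½)*464 = 162043 + 232 = 162275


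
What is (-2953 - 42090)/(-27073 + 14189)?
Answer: 45043/12884 ≈ 3.4960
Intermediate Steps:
(-2953 - 42090)/(-27073 + 14189) = -45043/(-12884) = -45043*(-1/12884) = 45043/12884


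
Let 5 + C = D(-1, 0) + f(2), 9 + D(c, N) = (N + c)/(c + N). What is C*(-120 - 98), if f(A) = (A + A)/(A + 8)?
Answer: 13734/5 ≈ 2746.8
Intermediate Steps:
D(c, N) = -8 (D(c, N) = -9 + (N + c)/(c + N) = -9 + (N + c)/(N + c) = -9 + 1 = -8)
f(A) = 2*A/(8 + A) (f(A) = (2*A)/(8 + A) = 2*A/(8 + A))
C = -63/5 (C = -5 + (-8 + 2*2/(8 + 2)) = -5 + (-8 + 2*2/10) = -5 + (-8 + 2*2*(⅒)) = -5 + (-8 + ⅖) = -5 - 38/5 = -63/5 ≈ -12.600)
C*(-120 - 98) = -63*(-120 - 98)/5 = -63/5*(-218) = 13734/5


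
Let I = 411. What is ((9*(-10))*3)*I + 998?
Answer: -109972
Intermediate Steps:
((9*(-10))*3)*I + 998 = ((9*(-10))*3)*411 + 998 = -90*3*411 + 998 = -270*411 + 998 = -110970 + 998 = -109972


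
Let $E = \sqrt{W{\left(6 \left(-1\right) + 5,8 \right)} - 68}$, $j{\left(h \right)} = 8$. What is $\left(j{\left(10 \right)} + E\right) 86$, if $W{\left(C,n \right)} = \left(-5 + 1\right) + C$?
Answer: $688 + 86 i \sqrt{73} \approx 688.0 + 734.78 i$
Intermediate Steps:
$W{\left(C,n \right)} = -4 + C$
$E = i \sqrt{73}$ ($E = \sqrt{\left(-4 + \left(6 \left(-1\right) + 5\right)\right) - 68} = \sqrt{\left(-4 + \left(-6 + 5\right)\right) - 68} = \sqrt{\left(-4 - 1\right) - 68} = \sqrt{-5 - 68} = \sqrt{-73} = i \sqrt{73} \approx 8.544 i$)
$\left(j{\left(10 \right)} + E\right) 86 = \left(8 + i \sqrt{73}\right) 86 = 688 + 86 i \sqrt{73}$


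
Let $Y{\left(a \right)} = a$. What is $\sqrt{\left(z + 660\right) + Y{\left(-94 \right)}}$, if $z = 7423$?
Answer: $\sqrt{7989} \approx 89.381$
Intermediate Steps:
$\sqrt{\left(z + 660\right) + Y{\left(-94 \right)}} = \sqrt{\left(7423 + 660\right) - 94} = \sqrt{8083 - 94} = \sqrt{7989}$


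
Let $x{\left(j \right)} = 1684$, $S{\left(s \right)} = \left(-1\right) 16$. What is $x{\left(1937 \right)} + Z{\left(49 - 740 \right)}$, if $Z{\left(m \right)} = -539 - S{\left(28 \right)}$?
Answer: $1161$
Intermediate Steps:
$S{\left(s \right)} = -16$
$Z{\left(m \right)} = -523$ ($Z{\left(m \right)} = -539 - -16 = -539 + 16 = -523$)
$x{\left(1937 \right)} + Z{\left(49 - 740 \right)} = 1684 - 523 = 1161$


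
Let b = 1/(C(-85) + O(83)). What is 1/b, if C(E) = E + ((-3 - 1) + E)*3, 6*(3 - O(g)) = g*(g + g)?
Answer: -7936/3 ≈ -2645.3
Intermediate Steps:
O(g) = 3 - g²/3 (O(g) = 3 - g*(g + g)/6 = 3 - g*2*g/6 = 3 - g²/3)
C(E) = -12 + 4*E (C(E) = E + (-4 + E)*3 = E + (-12 + 3*E) = -12 + 4*E)
b = -3/7936 (b = 1/((-12 + 4*(-85)) + (3 - ⅓*83²)) = 1/((-12 - 340) + (3 - ⅓*6889)) = 1/(-352 + (3 - 6889/3)) = 1/(-352 - 6880/3) = 1/(-7936/3) = -3/7936 ≈ -0.00037802)
1/b = 1/(-3/7936) = -7936/3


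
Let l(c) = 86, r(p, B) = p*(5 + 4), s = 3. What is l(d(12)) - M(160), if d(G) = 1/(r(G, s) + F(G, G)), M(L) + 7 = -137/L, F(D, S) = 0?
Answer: 15017/160 ≈ 93.856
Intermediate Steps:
r(p, B) = 9*p (r(p, B) = p*9 = 9*p)
M(L) = -7 - 137/L
d(G) = 1/(9*G) (d(G) = 1/(9*G + 0) = 1/(9*G))
l(d(12)) - M(160) = 86 - (-7 - 137/160) = 86 - 1*(-1257/160) = 86 + 1257/160 = 15017/160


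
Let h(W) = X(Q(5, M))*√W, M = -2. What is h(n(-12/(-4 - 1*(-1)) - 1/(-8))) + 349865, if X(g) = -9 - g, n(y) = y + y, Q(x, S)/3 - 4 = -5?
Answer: 349865 - 3*√33 ≈ 3.4985e+5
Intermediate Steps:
Q(x, S) = -3 (Q(x, S) = 12 + 3*(-5) = 12 - 15 = -3)
n(y) = 2*y
h(W) = -6*√W (h(W) = (-9 - 1*(-3))*√W = (-9 + 3)*√W = -6*√W)
h(n(-12/(-4 - 1*(-1)) - 1/(-8))) + 349865 = -6*√2*√(-12/(-4 - 1*(-1)) - 1/(-8)) + 349865 = -6*√2*√(-12/(-4 + 1) - 1*(-⅛)) + 349865 = -6*√2*√(-12/(-3) + ⅛) + 349865 = -6*√2*√(-12*(-⅓) + ⅛) + 349865 = -6*√2*√(4 + ⅛) + 349865 = -6*√33/2 + 349865 = -3*√33 + 349865 = 349865 - 3*√33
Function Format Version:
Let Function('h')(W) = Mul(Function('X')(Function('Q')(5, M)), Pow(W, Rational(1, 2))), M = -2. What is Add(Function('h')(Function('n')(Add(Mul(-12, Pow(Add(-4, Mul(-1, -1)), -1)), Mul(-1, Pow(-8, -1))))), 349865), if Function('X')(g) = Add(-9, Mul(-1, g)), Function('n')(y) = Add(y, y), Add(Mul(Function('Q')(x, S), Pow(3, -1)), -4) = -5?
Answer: Add(349865, Mul(-3, Pow(33, Rational(1, 2)))) ≈ 3.4985e+5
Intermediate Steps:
Function('Q')(x, S) = -3 (Function('Q')(x, S) = Add(12, Mul(3, -5)) = Add(12, -15) = -3)
Function('n')(y) = Mul(2, y)
Function('h')(W) = Mul(-6, Pow(W, Rational(1, 2))) (Function('h')(W) = Mul(Add(-9, Mul(-1, -3)), Pow(W, Rational(1, 2))) = Mul(Add(-9, 3), Pow(W, Rational(1, 2))) = Mul(-6, Pow(W, Rational(1, 2))))
Add(Function('h')(Function('n')(Add(Mul(-12, Pow(Add(-4, Mul(-1, -1)), -1)), Mul(-1, Pow(-8, -1))))), 349865) = Add(Mul(-6, Pow(Mul(2, Add(Mul(-12, Pow(Add(-4, Mul(-1, -1)), -1)), Mul(-1, Pow(-8, -1)))), Rational(1, 2))), 349865) = Add(Mul(-6, Pow(Mul(2, Add(Mul(-12, Pow(Add(-4, 1), -1)), Mul(-1, Rational(-1, 8)))), Rational(1, 2))), 349865) = Add(Mul(-6, Pow(Mul(2, Add(Mul(-12, Pow(-3, -1)), Rational(1, 8))), Rational(1, 2))), 349865) = Add(Mul(-6, Pow(Mul(2, Add(Mul(-12, Rational(-1, 3)), Rational(1, 8))), Rational(1, 2))), 349865) = Add(Mul(-6, Pow(Mul(2, Add(4, Rational(1, 8))), Rational(1, 2))), 349865) = Add(Mul(-6, Pow(Mul(2, Rational(33, 8)), Rational(1, 2))), 349865) = Add(Mul(-6, Pow(Rational(33, 4), Rational(1, 2))), 349865) = Add(Mul(-6, Mul(Rational(1, 2), Pow(33, Rational(1, 2)))), 349865) = Add(Mul(-3, Pow(33, Rational(1, 2))), 349865) = Add(349865, Mul(-3, Pow(33, Rational(1, 2))))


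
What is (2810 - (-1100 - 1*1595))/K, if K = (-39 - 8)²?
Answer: 5505/2209 ≈ 2.4921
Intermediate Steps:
K = 2209 (K = (-47)² = 2209)
(2810 - (-1100 - 1*1595))/K = (2810 - (-1100 - 1*1595))/2209 = (2810 - (-1100 - 1595))*(1/2209) = (2810 - 1*(-2695))*(1/2209) = (2810 + 2695)*(1/2209) = 5505*(1/2209) = 5505/2209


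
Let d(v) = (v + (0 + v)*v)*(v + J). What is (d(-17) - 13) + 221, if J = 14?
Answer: -608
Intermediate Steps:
d(v) = (14 + v)*(v + v²) (d(v) = (v + (0 + v)*v)*(v + 14) = (v + v*v)*(14 + v) = (v + v²)*(14 + v) = (14 + v)*(v + v²))
(d(-17) - 13) + 221 = (-17*(14 + (-17)² + 15*(-17)) - 13) + 221 = (-17*(14 + 289 - 255) - 13) + 221 = (-17*48 - 13) + 221 = (-816 - 13) + 221 = -829 + 221 = -608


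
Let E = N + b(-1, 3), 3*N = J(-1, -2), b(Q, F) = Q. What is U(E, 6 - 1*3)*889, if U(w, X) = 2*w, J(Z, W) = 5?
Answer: 3556/3 ≈ 1185.3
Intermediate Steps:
N = 5/3 (N = (⅓)*5 = 5/3 ≈ 1.6667)
E = ⅔ (E = 5/3 - 1 = ⅔ ≈ 0.66667)
U(E, 6 - 1*3)*889 = (2*(⅔))*889 = (4/3)*889 = 3556/3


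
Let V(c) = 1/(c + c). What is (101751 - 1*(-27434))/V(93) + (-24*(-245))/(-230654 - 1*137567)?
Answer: 1263966450390/52603 ≈ 2.4028e+7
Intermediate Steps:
V(c) = 1/(2*c)
(101751 - 1*(-27434))/V(93) + (-24*(-245))/(-230654 - 1*137567) = (101751 - 1*(-27434))/(((½)/93)) + (-24*(-245))/(-230654 - 1*137567) = (101751 + 27434)/(((½)*(1/93))) + 5880/(-230654 - 137567) = 129185/(1/186) + 5880/(-368221) = 129185*186 + 5880*(-1/368221) = 24028410 - 840/52603 = 1263966450390/52603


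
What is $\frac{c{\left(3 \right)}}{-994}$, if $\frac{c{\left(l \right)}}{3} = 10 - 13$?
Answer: $\frac{9}{994} \approx 0.0090543$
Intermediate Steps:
$c{\left(l \right)} = -9$ ($c{\left(l \right)} = 3 \left(10 - 13\right) = 3 \left(-3\right) = -9$)
$\frac{c{\left(3 \right)}}{-994} = - \frac{9}{-994} = \left(-9\right) \left(- \frac{1}{994}\right) = \frac{9}{994}$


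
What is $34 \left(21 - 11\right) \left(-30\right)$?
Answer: $-10200$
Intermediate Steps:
$34 \left(21 - 11\right) \left(-30\right) = 34 \cdot 10 \left(-30\right) = 340 \left(-30\right) = -10200$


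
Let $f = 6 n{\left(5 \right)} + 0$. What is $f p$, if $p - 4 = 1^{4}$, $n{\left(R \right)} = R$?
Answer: $150$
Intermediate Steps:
$f = 30$ ($f = 6 \cdot 5 + 0 = 30 + 0 = 30$)
$p = 5$ ($p = 4 + 1^{4} = 4 + 1 = 5$)
$f p = 30 \cdot 5 = 150$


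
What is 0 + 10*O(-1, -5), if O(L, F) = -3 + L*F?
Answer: 20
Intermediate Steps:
O(L, F) = -3 + F*L
0 + 10*O(-1, -5) = 0 + 10*(-3 - 5*(-1)) = 0 + 10*(-3 + 5) = 0 + 10*2 = 0 + 20 = 20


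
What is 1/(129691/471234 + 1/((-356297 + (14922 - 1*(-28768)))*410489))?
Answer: 60469564387581582/16642174110458459 ≈ 3.6335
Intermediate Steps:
1/(129691/471234 + 1/((-356297 + (14922 - 1*(-28768)))*410489)) = 1/(129691*(1/471234) + (1/410489)/(-356297 + (14922 + 28768))) = 1/(129691/471234 + (1/410489)/(-356297 + 43690)) = 1/(129691/471234 + (1/410489)/(-312607)) = 1/(129691/471234 - 1/312607*1/410489) = 1/(129691/471234 - 1/128321734823) = 1/(16642174110458459/60469564387581582) = 60469564387581582/16642174110458459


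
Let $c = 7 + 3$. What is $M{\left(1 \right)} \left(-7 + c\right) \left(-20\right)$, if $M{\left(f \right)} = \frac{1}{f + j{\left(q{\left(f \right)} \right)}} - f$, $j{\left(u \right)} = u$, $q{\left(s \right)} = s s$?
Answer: $30$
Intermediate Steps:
$q{\left(s \right)} = s^{2}$
$c = 10$
$M{\left(f \right)} = \frac{1}{f + f^{2}} - f$
$M{\left(1 \right)} \left(-7 + c\right) \left(-20\right) = \frac{1 - 1^{2} - 1^{3}}{1 \left(1 + 1\right)} \left(-7 + 10\right) \left(-20\right) = 1 \cdot \frac{1}{2} \left(1 - 1 - 1\right) 3 \left(-20\right) = 1 \cdot \frac{1}{2} \left(-1\right) 3 \left(-20\right) = \left(- \frac{1}{2}\right) 3 \left(-20\right) = \left(- \frac{3}{2}\right) \left(-20\right) = 30$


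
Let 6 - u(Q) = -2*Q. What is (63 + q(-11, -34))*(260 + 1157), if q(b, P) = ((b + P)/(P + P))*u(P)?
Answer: 1058499/34 ≈ 31132.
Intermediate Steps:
u(Q) = 6 + 2*Q (u(Q) = 6 - (-2)*Q = 6 + 2*Q)
q(b, P) = (6 + 2*P)*(P + b)/(2*P) (q(b, P) = ((b + P)/(P + P))*(6 + 2*P) = ((P + b)/((2*P)))*(6 + 2*P) = ((P + b)*(1/(2*P)))*(6 + 2*P) = ((P + b)/(2*P))*(6 + 2*P) = (6 + 2*P)*(P + b)/(2*P))
(63 + q(-11, -34))*(260 + 1157) = (63 + (3 - 34)*(-34 - 11)/(-34))*(260 + 1157) = (63 - 1/34*(-31)*(-45))*1417 = (63 - 1395/34)*1417 = (747/34)*1417 = 1058499/34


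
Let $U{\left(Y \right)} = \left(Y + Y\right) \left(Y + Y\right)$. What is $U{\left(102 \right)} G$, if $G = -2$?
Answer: $-83232$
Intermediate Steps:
$U{\left(Y \right)} = 4 Y^{2}$ ($U{\left(Y \right)} = 2 Y 2 Y = 4 Y^{2}$)
$U{\left(102 \right)} G = 4 \cdot 102^{2} \left(-2\right) = 4 \cdot 10404 \left(-2\right) = 41616 \left(-2\right) = -83232$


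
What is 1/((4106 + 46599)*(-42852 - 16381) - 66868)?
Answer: -1/3003476133 ≈ -3.3295e-10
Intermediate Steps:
1/((4106 + 46599)*(-42852 - 16381) - 66868) = 1/(50705*(-59233) - 66868) = 1/(-3003409265 - 66868) = 1/(-3003476133) = -1/3003476133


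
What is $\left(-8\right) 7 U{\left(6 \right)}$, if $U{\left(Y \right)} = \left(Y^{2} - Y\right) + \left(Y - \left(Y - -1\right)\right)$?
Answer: $-1624$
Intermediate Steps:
$U{\left(Y \right)} = -1 + Y^{2} - Y$ ($U{\left(Y \right)} = \left(Y^{2} - Y\right) + \left(Y - \left(Y + 1\right)\right) = \left(Y^{2} - Y\right) + \left(Y - \left(1 + Y\right)\right) = \left(Y^{2} - Y\right) - 1 = -1 + Y^{2} - Y$)
$\left(-8\right) 7 U{\left(6 \right)} = \left(-8\right) 7 \left(-1 + 6^{2} - 6\right) = - 56 \left(-1 + 36 - 6\right) = \left(-56\right) 29 = -1624$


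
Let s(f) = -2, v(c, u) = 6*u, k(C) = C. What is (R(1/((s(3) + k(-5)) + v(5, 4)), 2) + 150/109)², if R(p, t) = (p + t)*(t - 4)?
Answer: 25806400/3433609 ≈ 7.5158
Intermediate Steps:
R(p, t) = (-4 + t)*(p + t) (R(p, t) = (p + t)*(-4 + t) = (-4 + t)*(p + t))
(R(1/((s(3) + k(-5)) + v(5, 4)), 2) + 150/109)² = ((2² - 4/((-2 - 5) + 6*4) - 4*2 + 2/((-2 - 5) + 6*4)) + 150/109)² = ((4 - 4/(-7 + 24) - 8 + 2/(-7 + 24)) + 150*(1/109))² = ((4 - 4/17 - 8 + 2/17) + 150/109)² = (-70/17 + 150/109)² = (-5080/1853)² = 25806400/3433609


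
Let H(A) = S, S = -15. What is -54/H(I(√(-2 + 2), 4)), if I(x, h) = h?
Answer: 18/5 ≈ 3.6000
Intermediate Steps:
H(A) = -15
-54/H(I(√(-2 + 2), 4)) = -54/(-15) = -54*(-1/15) = 18/5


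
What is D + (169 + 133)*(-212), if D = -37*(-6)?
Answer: -63802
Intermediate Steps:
D = 222
D + (169 + 133)*(-212) = 222 + (169 + 133)*(-212) = 222 + 302*(-212) = 222 - 64024 = -63802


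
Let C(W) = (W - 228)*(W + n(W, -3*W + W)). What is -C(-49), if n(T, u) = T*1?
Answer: -27146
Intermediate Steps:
n(T, u) = T
C(W) = 2*W*(-228 + W) (C(W) = (W - 228)*(W + W) = (-228 + W)*(2*W) = 2*W*(-228 + W))
-C(-49) = -2*(-49)*(-228 - 49) = -2*(-49)*(-277) = -1*27146 = -27146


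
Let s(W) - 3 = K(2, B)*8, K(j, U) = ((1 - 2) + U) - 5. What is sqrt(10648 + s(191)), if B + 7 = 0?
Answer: sqrt(10547) ≈ 102.70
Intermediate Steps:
B = -7 (B = -7 + 0 = -7)
K(j, U) = -6 + U (K(j, U) = (-1 + U) - 5 = -6 + U)
s(W) = -101 (s(W) = 3 + (-6 - 7)*8 = 3 - 13*8 = 3 - 104 = -101)
sqrt(10648 + s(191)) = sqrt(10648 - 101) = sqrt(10547)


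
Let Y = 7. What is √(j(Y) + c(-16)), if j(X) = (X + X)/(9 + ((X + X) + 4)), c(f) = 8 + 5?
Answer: √1095/9 ≈ 3.6768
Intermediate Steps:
c(f) = 13
j(X) = 2*X/(13 + 2*X) (j(X) = (2*X)/(9 + (2*X + 4)) = (2*X)/(9 + (4 + 2*X)) = (2*X)/(13 + 2*X) = 2*X/(13 + 2*X))
√(j(Y) + c(-16)) = √(2*7/(13 + 2*7) + 13) = √(2*7/(13 + 14) + 13) = √(2*7/27 + 13) = √(2*7*(1/27) + 13) = √(14/27 + 13) = √(365/27) = √1095/9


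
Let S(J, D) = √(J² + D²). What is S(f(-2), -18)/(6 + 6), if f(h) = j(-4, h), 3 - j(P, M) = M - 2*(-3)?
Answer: 5*√13/12 ≈ 1.5023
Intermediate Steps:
j(P, M) = -3 - M (j(P, M) = 3 - (M - 2*(-3)) = 3 - (M + 6) = 3 - (6 + M) = 3 + (-6 - M) = -3 - M)
f(h) = -3 - h
S(J, D) = √(D² + J²)
S(f(-2), -18)/(6 + 6) = √((-18)² + (-3 - 1*(-2))²)/(6 + 6) = √(324 + (-3 + 2)²)/12 = √(324 + (-1)²)/12 = √(324 + 1)/12 = √325/12 = (5*√13)/12 = 5*√13/12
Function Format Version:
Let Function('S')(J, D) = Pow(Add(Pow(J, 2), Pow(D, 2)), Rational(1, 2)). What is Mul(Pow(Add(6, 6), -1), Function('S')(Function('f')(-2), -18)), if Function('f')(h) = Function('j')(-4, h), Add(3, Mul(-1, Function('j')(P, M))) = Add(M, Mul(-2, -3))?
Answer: Mul(Rational(5, 12), Pow(13, Rational(1, 2))) ≈ 1.5023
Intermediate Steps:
Function('j')(P, M) = Add(-3, Mul(-1, M)) (Function('j')(P, M) = Add(3, Mul(-1, Add(M, Mul(-2, -3)))) = Add(3, Mul(-1, Add(M, 6))) = Add(3, Mul(-1, Add(6, M))) = Add(3, Add(-6, Mul(-1, M))) = Add(-3, Mul(-1, M)))
Function('f')(h) = Add(-3, Mul(-1, h))
Function('S')(J, D) = Pow(Add(Pow(D, 2), Pow(J, 2)), Rational(1, 2))
Mul(Pow(Add(6, 6), -1), Function('S')(Function('f')(-2), -18)) = Mul(Pow(Add(6, 6), -1), Pow(Add(Pow(-18, 2), Pow(Add(-3, Mul(-1, -2)), 2)), Rational(1, 2))) = Mul(Pow(12, -1), Pow(Add(324, Pow(Add(-3, 2), 2)), Rational(1, 2))) = Mul(Rational(1, 12), Pow(Add(324, Pow(-1, 2)), Rational(1, 2))) = Mul(Rational(1, 12), Pow(Add(324, 1), Rational(1, 2))) = Mul(Rational(1, 12), Pow(325, Rational(1, 2))) = Mul(Rational(1, 12), Mul(5, Pow(13, Rational(1, 2)))) = Mul(Rational(5, 12), Pow(13, Rational(1, 2)))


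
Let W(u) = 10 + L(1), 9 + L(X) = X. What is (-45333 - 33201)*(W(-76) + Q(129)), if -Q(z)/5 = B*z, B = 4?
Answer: 202460652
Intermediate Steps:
L(X) = -9 + X
Q(z) = -20*z
W(u) = 2 (W(u) = 10 + (-9 + 1) = 10 - 8 = 2)
(-45333 - 33201)*(W(-76) + Q(129)) = (-45333 - 33201)*(2 - 20*129) = -78534*(2 - 2580) = -78534*(-2578) = 202460652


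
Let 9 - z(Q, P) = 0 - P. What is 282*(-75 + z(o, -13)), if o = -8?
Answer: -22278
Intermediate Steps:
z(Q, P) = 9 + P (z(Q, P) = 9 - (0 - P) = 9 - (-1)*P = 9 + P)
282*(-75 + z(o, -13)) = 282*(-75 + (9 - 13)) = 282*(-75 - 4) = 282*(-79) = -22278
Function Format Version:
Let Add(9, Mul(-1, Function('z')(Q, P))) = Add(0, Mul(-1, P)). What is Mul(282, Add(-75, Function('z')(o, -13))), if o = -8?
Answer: -22278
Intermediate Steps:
Function('z')(Q, P) = Add(9, P) (Function('z')(Q, P) = Add(9, Mul(-1, Add(0, Mul(-1, P)))) = Add(9, Mul(-1, Mul(-1, P))) = Add(9, P))
Mul(282, Add(-75, Function('z')(o, -13))) = Mul(282, Add(-75, Add(9, -13))) = Mul(282, Add(-75, -4)) = Mul(282, -79) = -22278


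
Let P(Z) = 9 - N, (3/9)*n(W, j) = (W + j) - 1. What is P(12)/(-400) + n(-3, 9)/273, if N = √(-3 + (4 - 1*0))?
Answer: 159/4550 ≈ 0.034945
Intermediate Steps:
N = 1 (N = √(-3 + (4 + 0)) = √(-3 + 4) = √1 = 1)
n(W, j) = -3 + 3*W + 3*j (n(W, j) = 3*((W + j) - 1) = 3*(-1 + W + j) = -3 + 3*W + 3*j)
P(Z) = 8 (P(Z) = 9 - 1*1 = 9 - 1 = 8)
P(12)/(-400) + n(-3, 9)/273 = 8/(-400) + (-3 + 3*(-3) + 3*9)/273 = 8*(-1/400) + (-3 - 9 + 27)*(1/273) = -1/50 + 15*(1/273) = -1/50 + 5/91 = 159/4550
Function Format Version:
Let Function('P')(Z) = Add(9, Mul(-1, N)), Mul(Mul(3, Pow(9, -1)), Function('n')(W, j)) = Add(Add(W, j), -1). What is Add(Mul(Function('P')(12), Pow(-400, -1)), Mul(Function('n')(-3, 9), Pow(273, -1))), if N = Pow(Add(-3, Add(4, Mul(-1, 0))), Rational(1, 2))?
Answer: Rational(159, 4550) ≈ 0.034945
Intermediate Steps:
N = 1 (N = Pow(Add(-3, Add(4, 0)), Rational(1, 2)) = Pow(Add(-3, 4), Rational(1, 2)) = Pow(1, Rational(1, 2)) = 1)
Function('n')(W, j) = Add(-3, Mul(3, W), Mul(3, j)) (Function('n')(W, j) = Mul(3, Add(Add(W, j), -1)) = Mul(3, Add(-1, W, j)) = Add(-3, Mul(3, W), Mul(3, j)))
Function('P')(Z) = 8 (Function('P')(Z) = Add(9, Mul(-1, 1)) = Add(9, -1) = 8)
Add(Mul(Function('P')(12), Pow(-400, -1)), Mul(Function('n')(-3, 9), Pow(273, -1))) = Add(Mul(8, Pow(-400, -1)), Mul(Add(-3, Mul(3, -3), Mul(3, 9)), Pow(273, -1))) = Add(Mul(8, Rational(-1, 400)), Mul(Add(-3, -9, 27), Rational(1, 273))) = Add(Rational(-1, 50), Mul(15, Rational(1, 273))) = Add(Rational(-1, 50), Rational(5, 91)) = Rational(159, 4550)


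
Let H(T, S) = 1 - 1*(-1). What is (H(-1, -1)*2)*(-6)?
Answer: -24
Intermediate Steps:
H(T, S) = 2 (H(T, S) = 1 + 1 = 2)
(H(-1, -1)*2)*(-6) = (2*2)*(-6) = 4*(-6) = -24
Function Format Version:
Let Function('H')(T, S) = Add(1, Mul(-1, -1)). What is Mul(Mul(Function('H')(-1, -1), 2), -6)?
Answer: -24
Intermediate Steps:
Function('H')(T, S) = 2 (Function('H')(T, S) = Add(1, 1) = 2)
Mul(Mul(Function('H')(-1, -1), 2), -6) = Mul(Mul(2, 2), -6) = Mul(4, -6) = -24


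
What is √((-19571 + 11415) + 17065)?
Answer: √8909 ≈ 94.387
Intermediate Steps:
√((-19571 + 11415) + 17065) = √(-8156 + 17065) = √8909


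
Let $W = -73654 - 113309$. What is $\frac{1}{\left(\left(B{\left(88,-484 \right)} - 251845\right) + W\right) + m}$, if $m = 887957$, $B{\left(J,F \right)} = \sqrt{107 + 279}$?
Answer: $\frac{449149}{201734823815} - \frac{\sqrt{386}}{201734823815} \approx 2.2263 \cdot 10^{-6}$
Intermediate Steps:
$B{\left(J,F \right)} = \sqrt{386}$
$W = -186963$
$\frac{1}{\left(\left(B{\left(88,-484 \right)} - 251845\right) + W\right) + m} = \frac{1}{\left(\left(\sqrt{386} - 251845\right) - 186963\right) + 887957} = \frac{1}{\left(\left(-251845 + \sqrt{386}\right) - 186963\right) + 887957} = \frac{1}{\left(-438808 + \sqrt{386}\right) + 887957} = \frac{1}{449149 + \sqrt{386}}$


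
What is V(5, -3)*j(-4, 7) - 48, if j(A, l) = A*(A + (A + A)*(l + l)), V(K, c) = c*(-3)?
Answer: 4128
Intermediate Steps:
V(K, c) = -3*c
j(A, l) = A*(A + 4*A*l) (j(A, l) = A*(A + (2*A)*(2*l)) = A*(A + 4*A*l))
V(5, -3)*j(-4, 7) - 48 = (-3*(-3))*((-4)²*(1 + 4*7)) - 48 = 9*(16*(1 + 28)) - 48 = 9*(16*29) - 48 = 9*464 - 48 = 4176 - 48 = 4128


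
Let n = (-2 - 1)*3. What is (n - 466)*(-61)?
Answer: 28975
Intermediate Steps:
n = -9 (n = -3*3 = -9)
(n - 466)*(-61) = (-9 - 466)*(-61) = -475*(-61) = 28975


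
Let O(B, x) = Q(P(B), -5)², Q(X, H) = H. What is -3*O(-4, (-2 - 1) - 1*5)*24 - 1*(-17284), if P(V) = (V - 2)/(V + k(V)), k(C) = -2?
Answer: 15484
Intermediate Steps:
P(V) = 1 (P(V) = (V - 2)/(V - 2) = (-2 + V)/(-2 + V) = 1)
O(B, x) = 25 (O(B, x) = (-5)² = 25)
-3*O(-4, (-2 - 1) - 1*5)*24 - 1*(-17284) = -3*25*24 - 1*(-17284) = -75*24 + 17284 = -1800 + 17284 = 15484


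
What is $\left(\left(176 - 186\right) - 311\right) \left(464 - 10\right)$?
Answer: $-145734$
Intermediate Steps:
$\left(\left(176 - 186\right) - 311\right) \left(464 - 10\right) = \left(-10 - 311\right) 454 = \left(-321\right) 454 = -145734$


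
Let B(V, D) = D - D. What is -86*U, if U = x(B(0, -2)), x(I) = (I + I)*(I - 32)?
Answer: 0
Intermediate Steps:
B(V, D) = 0
x(I) = 2*I*(-32 + I) (x(I) = (2*I)*(-32 + I) = 2*I*(-32 + I))
U = 0 (U = 2*0*(-32 + 0) = 2*0*(-32) = 0)
-86*U = -86*0 = 0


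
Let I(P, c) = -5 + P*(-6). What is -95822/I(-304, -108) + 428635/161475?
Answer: -2938634077/58744605 ≈ -50.024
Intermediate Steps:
I(P, c) = -5 - 6*P
-95822/I(-304, -108) + 428635/161475 = -95822/(-5 - 6*(-304)) + 428635/161475 = -95822/(-5 + 1824) + 428635*(1/161475) = -95822/1819 + 85727/32295 = -2938634077/58744605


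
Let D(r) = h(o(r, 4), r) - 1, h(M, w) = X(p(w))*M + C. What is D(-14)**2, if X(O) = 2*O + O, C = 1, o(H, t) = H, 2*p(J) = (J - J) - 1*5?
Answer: 11025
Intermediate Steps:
p(J) = -5/2 (p(J) = ((J - J) - 1*5)/2 = (0 - 5)/2 = (1/2)*(-5) = -5/2)
X(O) = 3*O
h(M, w) = 1 - 15*M/2 (h(M, w) = (3*(-5/2))*M + 1 = -15*M/2 + 1 = 1 - 15*M/2)
D(r) = -15*r/2 (D(r) = (1 - 15*r/2) - 1 = -15*r/2)
D(-14)**2 = (-15/2*(-14))**2 = 105**2 = 11025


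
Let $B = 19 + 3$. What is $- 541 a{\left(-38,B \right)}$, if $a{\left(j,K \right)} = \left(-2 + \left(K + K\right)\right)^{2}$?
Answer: $-954324$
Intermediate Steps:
$B = 22$
$a{\left(j,K \right)} = \left(-2 + 2 K\right)^{2}$
$- 541 a{\left(-38,B \right)} = - 541 \cdot 4 \left(-1 + 22\right)^{2} = - 541 \cdot 4 \cdot 21^{2} = - 541 \cdot 4 \cdot 441 = \left(-541\right) 1764 = -954324$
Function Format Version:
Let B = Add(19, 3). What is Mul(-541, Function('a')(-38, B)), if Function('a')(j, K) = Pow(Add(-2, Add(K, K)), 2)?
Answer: -954324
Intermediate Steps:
B = 22
Function('a')(j, K) = Pow(Add(-2, Mul(2, K)), 2)
Mul(-541, Function('a')(-38, B)) = Mul(-541, Mul(4, Pow(Add(-1, 22), 2))) = Mul(-541, Mul(4, Pow(21, 2))) = Mul(-541, Mul(4, 441)) = Mul(-541, 1764) = -954324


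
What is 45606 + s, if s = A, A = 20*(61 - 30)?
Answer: 46226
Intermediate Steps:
A = 620 (A = 20*31 = 620)
s = 620
45606 + s = 45606 + 620 = 46226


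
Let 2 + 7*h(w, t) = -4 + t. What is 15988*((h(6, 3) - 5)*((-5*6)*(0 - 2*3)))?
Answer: -15622560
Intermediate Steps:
h(w, t) = -6/7 + t/7 (h(w, t) = -2/7 + (-4 + t)/7 = -2/7 + (-4/7 + t/7) = -6/7 + t/7)
15988*((h(6, 3) - 5)*((-5*6)*(0 - 2*3))) = 15988*(((-6/7 + (⅐)*3) - 5)*((-5*6)*(0 - 2*3))) = 15988*(((-6/7 + 3/7) - 5)*(-30*(0 - 6))) = 15988*((-3/7 - 5)*(-30*(-6))) = 15988*(-38/7*180) = 15988*(-6840/7) = -15622560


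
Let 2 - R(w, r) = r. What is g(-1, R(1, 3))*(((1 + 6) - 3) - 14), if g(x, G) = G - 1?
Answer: 20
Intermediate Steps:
R(w, r) = 2 - r
g(x, G) = -1 + G
g(-1, R(1, 3))*(((1 + 6) - 3) - 14) = (-1 + (2 - 1*3))*(((1 + 6) - 3) - 14) = (-1 + (2 - 3))*((7 - 3) - 14) = (-1 - 1)*(4 - 14) = -2*(-10) = 20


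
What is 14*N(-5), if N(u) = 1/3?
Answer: 14/3 ≈ 4.6667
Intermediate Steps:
N(u) = ⅓
14*N(-5) = 14*(⅓) = 14/3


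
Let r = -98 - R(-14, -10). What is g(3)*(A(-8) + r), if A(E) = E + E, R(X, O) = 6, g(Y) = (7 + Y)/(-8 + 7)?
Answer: 1200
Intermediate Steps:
g(Y) = -7 - Y (g(Y) = (7 + Y)/(-1) = (7 + Y)*(-1) = -7 - Y)
A(E) = 2*E
r = -104 (r = -98 - 1*6 = -98 - 6 = -104)
g(3)*(A(-8) + r) = (-7 - 1*3)*(2*(-8) - 104) = (-7 - 3)*(-16 - 104) = -10*(-120) = 1200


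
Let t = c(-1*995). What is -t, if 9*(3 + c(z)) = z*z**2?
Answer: 985074902/9 ≈ 1.0945e+8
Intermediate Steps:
c(z) = -3 + z**3/9 (c(z) = -3 + (z*z**2)/9 = -3 + z**3/9)
t = -985074902/9 (t = -3 + (-1*995)**3/9 = -3 + (1/9)*(-995)**3 = -3 + (1/9)*(-985074875) = -3 - 985074875/9 = -985074902/9 ≈ -1.0945e+8)
-t = -1*(-985074902/9) = 985074902/9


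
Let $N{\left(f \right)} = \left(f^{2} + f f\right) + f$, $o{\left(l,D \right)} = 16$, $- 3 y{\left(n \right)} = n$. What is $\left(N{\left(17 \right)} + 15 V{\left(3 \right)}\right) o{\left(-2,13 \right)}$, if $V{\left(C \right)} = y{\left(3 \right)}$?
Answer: $9280$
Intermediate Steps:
$y{\left(n \right)} = - \frac{n}{3}$
$V{\left(C \right)} = -1$ ($V{\left(C \right)} = \left(- \frac{1}{3}\right) 3 = -1$)
$N{\left(f \right)} = f + 2 f^{2}$ ($N{\left(f \right)} = \left(f^{2} + f^{2}\right) + f = 2 f^{2} + f = f + 2 f^{2}$)
$\left(N{\left(17 \right)} + 15 V{\left(3 \right)}\right) o{\left(-2,13 \right)} = \left(17 \left(1 + 2 \cdot 17\right) + 15 \left(-1\right)\right) 16 = \left(17 \left(1 + 34\right) - 15\right) 16 = \left(17 \cdot 35 - 15\right) 16 = \left(595 - 15\right) 16 = 580 \cdot 16 = 9280$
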